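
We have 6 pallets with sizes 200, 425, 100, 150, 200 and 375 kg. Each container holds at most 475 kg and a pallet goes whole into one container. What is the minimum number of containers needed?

Total = 425 + 375 + 200 + 200 + 150 + 100 = 1450 kg.
Lower bound: ⌈1450/475⌉ = 4 containers.
A packing using 4 containers:
  container 1: 425 = 425
  container 2: 375 + 100 = 475
  container 3: 200 + 200 = 400
  container 4: 150 = 150
This matches the lower bound, so 4 is optimal.

4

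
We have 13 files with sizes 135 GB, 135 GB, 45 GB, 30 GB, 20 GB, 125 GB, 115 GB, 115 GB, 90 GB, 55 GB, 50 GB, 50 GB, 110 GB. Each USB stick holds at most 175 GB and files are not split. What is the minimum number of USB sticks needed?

Total = 135 + 135 + 125 + 115 + 115 + 110 + 90 + 55 + 50 + 50 + 45 + 30 + 20 = 1075 GB.
Lower bound: ⌈1075/175⌉ = 7 USB sticks.
A packing using 7 USB sticks:
  USB stick 1: 135 + 30 = 165
  USB stick 2: 135 + 20 = 155
  USB stick 3: 125 + 50 = 175
  USB stick 4: 115 + 55 = 170
  USB stick 5: 115 + 50 = 165
  USB stick 6: 110 + 45 = 155
  USB stick 7: 90 = 90
This matches the lower bound, so 7 is optimal.

7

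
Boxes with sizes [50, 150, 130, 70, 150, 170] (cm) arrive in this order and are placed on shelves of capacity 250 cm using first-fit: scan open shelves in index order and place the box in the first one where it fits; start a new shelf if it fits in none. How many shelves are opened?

  50 → shelf 1 (new)  [load 50/250]
  150 → shelf 1  [load 200/250]
  130 → shelf 2 (new)  [load 130/250]
  70 → shelf 2  [load 200/250]
  150 → shelf 3 (new)  [load 150/250]
  170 → shelf 4 (new)  [load 170/250]
4 shelves opened.

4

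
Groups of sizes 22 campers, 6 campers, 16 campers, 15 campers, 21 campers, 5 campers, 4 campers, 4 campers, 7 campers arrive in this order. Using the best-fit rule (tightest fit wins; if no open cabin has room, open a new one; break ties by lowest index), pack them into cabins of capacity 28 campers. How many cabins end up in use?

4

  22 → cabin 1 (new)  [load 22/28]
  6 → cabin 1  [load 28/28]
  16 → cabin 2 (new)  [load 16/28]
  15 → cabin 3 (new)  [load 15/28]
  21 → cabin 4 (new)  [load 21/28]
  5 → cabin 4  [load 26/28]
  4 → cabin 2  [load 20/28]
  4 → cabin 2  [load 24/28]
  7 → cabin 3  [load 22/28]
4 cabins opened.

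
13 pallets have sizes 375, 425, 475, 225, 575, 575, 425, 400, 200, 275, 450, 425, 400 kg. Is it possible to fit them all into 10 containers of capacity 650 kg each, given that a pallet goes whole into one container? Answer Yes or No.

A valid assignment using 10 containers:
  container 1: 575 = 575
  container 2: 575 = 575
  container 3: 475 = 475
  container 4: 450 + 200 = 650
  container 5: 425 + 225 = 650
  container 6: 425 = 425
  container 7: 425 = 425
  container 8: 400 = 400
  container 9: 400 = 400
  container 10: 375 + 275 = 650
Every load is within 650 kg, so 10 containers suffice.

Yes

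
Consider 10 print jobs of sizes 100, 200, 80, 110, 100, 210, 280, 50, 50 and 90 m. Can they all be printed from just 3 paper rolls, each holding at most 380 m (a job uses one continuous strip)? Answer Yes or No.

No

Total = 1270 m; ⌈1270/380⌉ = 4.
At least 4 paper rolls are required, but only 3 are allowed.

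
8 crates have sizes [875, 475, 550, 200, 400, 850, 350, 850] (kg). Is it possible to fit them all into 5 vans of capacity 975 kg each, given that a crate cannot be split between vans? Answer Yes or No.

Total = 4550 kg; ⌈4550/975⌉ = 5.
The bound of 5 does not rule out 5, but exhaustive search shows no assignment into 5 vans of capacity 975 kg exists — the minimum is 6.

No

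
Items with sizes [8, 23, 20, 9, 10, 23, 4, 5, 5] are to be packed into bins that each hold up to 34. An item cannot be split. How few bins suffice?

Total = 23 + 23 + 20 + 10 + 9 + 8 + 5 + 5 + 4 = 107.
Lower bound: ⌈107/34⌉ = 4 bins.
A packing using 4 bins:
  bin 1: 23 + 10 = 33
  bin 2: 23 + 9 = 32
  bin 3: 20 + 8 + 5 = 33
  bin 4: 5 + 4 = 9
This matches the lower bound, so 4 is optimal.

4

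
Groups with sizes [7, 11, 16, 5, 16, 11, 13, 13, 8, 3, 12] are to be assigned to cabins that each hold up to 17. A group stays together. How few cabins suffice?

8

Total = 16 + 16 + 13 + 13 + 12 + 11 + 11 + 8 + 7 + 5 + 3 = 115.
Lower bound: ⌈115/17⌉ = 7 cabins.
A packing using 8 cabins:
  cabin 1: 16 = 16
  cabin 2: 16 = 16
  cabin 3: 13 + 3 = 16
  cabin 4: 13 = 13
  cabin 5: 12 + 5 = 17
  cabin 6: 11 = 11
  cabin 7: 11 = 11
  cabin 8: 8 + 7 = 15
No arrangement into 7 cabins stays within capacity, so 8 is optimal.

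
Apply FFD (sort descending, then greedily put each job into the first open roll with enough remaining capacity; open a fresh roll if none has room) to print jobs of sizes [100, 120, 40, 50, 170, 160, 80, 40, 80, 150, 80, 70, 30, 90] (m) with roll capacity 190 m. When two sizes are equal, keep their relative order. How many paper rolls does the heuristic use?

Sorted descending: 170, 160, 150, 120, 100, 90, 80, 80, 80, 70, 50, 40, 40, 30.
  170 → roll 1 (new)  [load 170/190]
  160 → roll 2 (new)  [load 160/190]
  150 → roll 3 (new)  [load 150/190]
  120 → roll 4 (new)  [load 120/190]
  100 → roll 5 (new)  [load 100/190]
  90 → roll 5  [load 190/190]
  80 → roll 6 (new)  [load 80/190]
  80 → roll 6  [load 160/190]
  80 → roll 7 (new)  [load 80/190]
  70 → roll 4  [load 190/190]
  50 → roll 7  [load 130/190]
  40 → roll 3  [load 190/190]
  40 → roll 7  [load 170/190]
  30 → roll 2  [load 190/190]
7 paper rolls opened.

7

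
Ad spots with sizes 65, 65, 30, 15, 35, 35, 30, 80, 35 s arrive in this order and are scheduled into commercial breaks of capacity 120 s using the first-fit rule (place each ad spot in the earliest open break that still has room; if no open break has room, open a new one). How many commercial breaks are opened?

4

  65 → break 1 (new)  [load 65/120]
  65 → break 2 (new)  [load 65/120]
  30 → break 1  [load 95/120]
  15 → break 1  [load 110/120]
  35 → break 2  [load 100/120]
  35 → break 3 (new)  [load 35/120]
  30 → break 3  [load 65/120]
  80 → break 4 (new)  [load 80/120]
  35 → break 3  [load 100/120]
4 commercial breaks opened.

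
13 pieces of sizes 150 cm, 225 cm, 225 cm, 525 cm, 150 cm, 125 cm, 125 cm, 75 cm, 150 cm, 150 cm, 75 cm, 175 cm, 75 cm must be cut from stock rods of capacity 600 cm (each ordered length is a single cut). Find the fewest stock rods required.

4

Total = 525 + 225 + 225 + 175 + 150 + 150 + 150 + 150 + 125 + 125 + 75 + 75 + 75 = 2225 cm.
Lower bound: ⌈2225/600⌉ = 4 stock rods.
A packing using 4 stock rods:
  stock rod 1: 525 + 75 = 600
  stock rod 2: 225 + 225 + 150 = 600
  stock rod 3: 175 + 150 + 150 + 125 = 600
  stock rod 4: 150 + 125 + 75 + 75 = 425
This matches the lower bound, so 4 is optimal.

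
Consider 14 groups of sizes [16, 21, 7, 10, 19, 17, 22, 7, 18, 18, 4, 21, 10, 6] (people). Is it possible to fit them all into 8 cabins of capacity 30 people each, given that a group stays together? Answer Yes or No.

A valid assignment using 8 cabins:
  cabin 1: 22 + 7 = 29
  cabin 2: 21 + 7 = 28
  cabin 3: 21 + 6 = 27
  cabin 4: 19 + 10 = 29
  cabin 5: 18 + 10 = 28
  cabin 6: 18 + 4 = 22
  cabin 7: 17 = 17
  cabin 8: 16 = 16
Every load is within 30 people, so 8 cabins suffice.

Yes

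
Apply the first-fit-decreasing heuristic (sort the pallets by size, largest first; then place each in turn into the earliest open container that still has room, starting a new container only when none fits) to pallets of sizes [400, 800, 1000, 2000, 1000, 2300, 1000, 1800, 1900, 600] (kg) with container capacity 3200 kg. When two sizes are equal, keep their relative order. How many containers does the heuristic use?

5

Sorted descending: 2300, 2000, 1900, 1800, 1000, 1000, 1000, 800, 600, 400.
  2300 → container 1 (new)  [load 2300/3200]
  2000 → container 2 (new)  [load 2000/3200]
  1900 → container 3 (new)  [load 1900/3200]
  1800 → container 4 (new)  [load 1800/3200]
  1000 → container 2  [load 3000/3200]
  1000 → container 3  [load 2900/3200]
  1000 → container 4  [load 2800/3200]
  800 → container 1  [load 3100/3200]
  600 → container 5 (new)  [load 600/3200]
  400 → container 4  [load 3200/3200]
5 containers opened.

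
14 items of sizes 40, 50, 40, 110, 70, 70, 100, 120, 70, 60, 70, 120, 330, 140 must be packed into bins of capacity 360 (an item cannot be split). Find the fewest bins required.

Total = 330 + 140 + 120 + 120 + 110 + 100 + 70 + 70 + 70 + 70 + 60 + 50 + 40 + 40 = 1390.
Lower bound: ⌈1390/360⌉ = 4 bins.
A packing using 4 bins:
  bin 1: 330 = 330
  bin 2: 140 + 120 + 100 = 360
  bin 3: 120 + 110 + 70 + 60 = 360
  bin 4: 70 + 70 + 70 + 50 + 40 + 40 = 340
This matches the lower bound, so 4 is optimal.

4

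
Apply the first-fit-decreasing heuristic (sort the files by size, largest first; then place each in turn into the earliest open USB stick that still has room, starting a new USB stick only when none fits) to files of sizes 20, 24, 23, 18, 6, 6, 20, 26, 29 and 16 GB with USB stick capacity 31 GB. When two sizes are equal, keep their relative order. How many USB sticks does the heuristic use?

Sorted descending: 29, 26, 24, 23, 20, 20, 18, 16, 6, 6.
  29 → USB stick 1 (new)  [load 29/31]
  26 → USB stick 2 (new)  [load 26/31]
  24 → USB stick 3 (new)  [load 24/31]
  23 → USB stick 4 (new)  [load 23/31]
  20 → USB stick 5 (new)  [load 20/31]
  20 → USB stick 6 (new)  [load 20/31]
  18 → USB stick 7 (new)  [load 18/31]
  16 → USB stick 8 (new)  [load 16/31]
  6 → USB stick 3  [load 30/31]
  6 → USB stick 4  [load 29/31]
8 USB sticks opened.

8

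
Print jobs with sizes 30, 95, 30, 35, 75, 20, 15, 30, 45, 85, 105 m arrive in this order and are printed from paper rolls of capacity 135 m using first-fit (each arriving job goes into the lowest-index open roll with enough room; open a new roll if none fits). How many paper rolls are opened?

5

  30 → roll 1 (new)  [load 30/135]
  95 → roll 1  [load 125/135]
  30 → roll 2 (new)  [load 30/135]
  35 → roll 2  [load 65/135]
  75 → roll 3 (new)  [load 75/135]
  20 → roll 2  [load 85/135]
  15 → roll 2  [load 100/135]
  30 → roll 2  [load 130/135]
  45 → roll 3  [load 120/135]
  85 → roll 4 (new)  [load 85/135]
  105 → roll 5 (new)  [load 105/135]
5 paper rolls opened.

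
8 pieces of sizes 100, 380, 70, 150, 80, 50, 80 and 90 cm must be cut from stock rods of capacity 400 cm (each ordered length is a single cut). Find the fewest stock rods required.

3

Total = 380 + 150 + 100 + 90 + 80 + 80 + 70 + 50 = 1000 cm.
Lower bound: ⌈1000/400⌉ = 3 stock rods.
A packing using 3 stock rods:
  stock rod 1: 380 = 380
  stock rod 2: 150 + 100 + 90 + 50 = 390
  stock rod 3: 80 + 80 + 70 = 230
This matches the lower bound, so 3 is optimal.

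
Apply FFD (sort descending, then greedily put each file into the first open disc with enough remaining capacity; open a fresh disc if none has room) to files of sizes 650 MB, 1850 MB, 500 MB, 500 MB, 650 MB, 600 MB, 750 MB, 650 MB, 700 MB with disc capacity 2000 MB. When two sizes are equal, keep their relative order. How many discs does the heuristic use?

4

Sorted descending: 1850, 750, 700, 650, 650, 650, 600, 500, 500.
  1850 → disc 1 (new)  [load 1850/2000]
  750 → disc 2 (new)  [load 750/2000]
  700 → disc 2  [load 1450/2000]
  650 → disc 3 (new)  [load 650/2000]
  650 → disc 3  [load 1300/2000]
  650 → disc 3  [load 1950/2000]
  600 → disc 4 (new)  [load 600/2000]
  500 → disc 2  [load 1950/2000]
  500 → disc 4  [load 1100/2000]
4 discs opened.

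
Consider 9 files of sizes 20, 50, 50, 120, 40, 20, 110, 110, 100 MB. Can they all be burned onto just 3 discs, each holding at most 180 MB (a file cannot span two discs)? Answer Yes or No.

No

Total = 620 MB; ⌈620/180⌉ = 4.
At least 4 discs are required, but only 3 are allowed.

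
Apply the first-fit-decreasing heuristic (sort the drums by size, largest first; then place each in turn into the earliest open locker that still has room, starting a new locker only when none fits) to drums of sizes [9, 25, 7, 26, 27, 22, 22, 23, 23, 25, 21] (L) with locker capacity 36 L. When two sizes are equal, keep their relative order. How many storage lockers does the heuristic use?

9

Sorted descending: 27, 26, 25, 25, 23, 23, 22, 22, 21, 9, 7.
  27 → locker 1 (new)  [load 27/36]
  26 → locker 2 (new)  [load 26/36]
  25 → locker 3 (new)  [load 25/36]
  25 → locker 4 (new)  [load 25/36]
  23 → locker 5 (new)  [load 23/36]
  23 → locker 6 (new)  [load 23/36]
  22 → locker 7 (new)  [load 22/36]
  22 → locker 8 (new)  [load 22/36]
  21 → locker 9 (new)  [load 21/36]
  9 → locker 1  [load 36/36]
  7 → locker 2  [load 33/36]
9 storage lockers opened.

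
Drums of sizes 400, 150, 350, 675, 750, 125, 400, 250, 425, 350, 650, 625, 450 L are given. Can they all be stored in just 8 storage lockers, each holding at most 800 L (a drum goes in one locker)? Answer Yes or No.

A valid assignment using 8 storage lockers:
  locker 1: 750 = 750
  locker 2: 675 + 125 = 800
  locker 3: 650 + 150 = 800
  locker 4: 625 = 625
  locker 5: 450 + 350 = 800
  locker 6: 425 + 350 = 775
  locker 7: 400 + 400 = 800
  locker 8: 250 = 250
Every load is within 800 L, so 8 storage lockers suffice.

Yes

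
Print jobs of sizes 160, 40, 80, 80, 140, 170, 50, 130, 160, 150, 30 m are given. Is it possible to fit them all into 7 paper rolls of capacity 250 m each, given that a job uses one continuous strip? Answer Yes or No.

Yes

A valid assignment using 6 paper rolls:
  roll 1: 170 + 80 = 250
  roll 2: 160 + 80 = 240
  roll 3: 160 + 50 + 40 = 250
  roll 4: 150 + 30 = 180
  roll 5: 140 = 140
  roll 6: 130 = 130
That uses only 6 ≤ 7, so 7 paper rolls are enough.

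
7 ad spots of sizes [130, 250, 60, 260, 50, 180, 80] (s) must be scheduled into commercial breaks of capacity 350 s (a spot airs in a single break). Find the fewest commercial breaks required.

Total = 260 + 250 + 180 + 130 + 80 + 60 + 50 = 1010 s.
Lower bound: ⌈1010/350⌉ = 3 commercial breaks.
A packing using 4 commercial breaks:
  break 1: 260 + 80 = 340
  break 2: 250 + 60 = 310
  break 3: 180 + 130 = 310
  break 4: 50 = 50
No arrangement into 3 commercial breaks stays within capacity, so 4 is optimal.

4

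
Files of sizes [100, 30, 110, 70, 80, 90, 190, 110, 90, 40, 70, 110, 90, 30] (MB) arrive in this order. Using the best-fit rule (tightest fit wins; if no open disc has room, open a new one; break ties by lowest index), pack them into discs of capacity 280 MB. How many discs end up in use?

5

  100 → disc 1 (new)  [load 100/280]
  30 → disc 1  [load 130/280]
  110 → disc 1  [load 240/280]
  70 → disc 2 (new)  [load 70/280]
  80 → disc 2  [load 150/280]
  90 → disc 2  [load 240/280]
  190 → disc 3 (new)  [load 190/280]
  110 → disc 4 (new)  [load 110/280]
  90 → disc 3  [load 280/280]
  40 → disc 1  [load 280/280]
  70 → disc 4  [load 180/280]
  110 → disc 5 (new)  [load 110/280]
  90 → disc 4  [load 270/280]
  30 → disc 2  [load 270/280]
5 discs opened.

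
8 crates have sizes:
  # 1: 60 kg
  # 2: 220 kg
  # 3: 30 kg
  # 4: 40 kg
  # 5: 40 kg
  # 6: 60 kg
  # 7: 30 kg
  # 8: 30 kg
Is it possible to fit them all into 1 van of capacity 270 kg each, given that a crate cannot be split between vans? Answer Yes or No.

No

Total = 510 kg; ⌈510/270⌉ = 2.
At least 2 vans are required, but only 1 is allowed.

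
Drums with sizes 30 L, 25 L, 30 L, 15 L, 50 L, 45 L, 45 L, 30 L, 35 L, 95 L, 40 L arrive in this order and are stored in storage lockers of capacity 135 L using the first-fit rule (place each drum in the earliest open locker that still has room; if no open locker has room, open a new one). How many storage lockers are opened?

  30 → locker 1 (new)  [load 30/135]
  25 → locker 1  [load 55/135]
  30 → locker 1  [load 85/135]
  15 → locker 1  [load 100/135]
  50 → locker 2 (new)  [load 50/135]
  45 → locker 2  [load 95/135]
  45 → locker 3 (new)  [load 45/135]
  30 → locker 1  [load 130/135]
  35 → locker 2  [load 130/135]
  95 → locker 4 (new)  [load 95/135]
  40 → locker 3  [load 85/135]
4 storage lockers opened.

4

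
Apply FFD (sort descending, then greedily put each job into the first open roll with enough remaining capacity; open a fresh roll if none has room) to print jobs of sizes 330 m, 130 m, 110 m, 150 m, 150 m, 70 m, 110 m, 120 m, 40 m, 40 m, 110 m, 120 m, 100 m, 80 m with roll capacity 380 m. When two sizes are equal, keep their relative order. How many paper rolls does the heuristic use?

5

Sorted descending: 330, 150, 150, 130, 120, 120, 110, 110, 110, 100, 80, 70, 40, 40.
  330 → roll 1 (new)  [load 330/380]
  150 → roll 2 (new)  [load 150/380]
  150 → roll 2  [load 300/380]
  130 → roll 3 (new)  [load 130/380]
  120 → roll 3  [load 250/380]
  120 → roll 3  [load 370/380]
  110 → roll 4 (new)  [load 110/380]
  110 → roll 4  [load 220/380]
  110 → roll 4  [load 330/380]
  100 → roll 5 (new)  [load 100/380]
  80 → roll 2  [load 380/380]
  70 → roll 5  [load 170/380]
  40 → roll 1  [load 370/380]
  40 → roll 4  [load 370/380]
5 paper rolls opened.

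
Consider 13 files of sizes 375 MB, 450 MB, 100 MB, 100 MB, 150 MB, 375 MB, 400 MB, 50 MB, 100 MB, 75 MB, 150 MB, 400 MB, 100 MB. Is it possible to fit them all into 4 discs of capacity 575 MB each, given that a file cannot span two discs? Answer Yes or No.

Total = 2825 MB; ⌈2825/575⌉ = 5.
At least 5 discs are required, but only 4 are allowed.

No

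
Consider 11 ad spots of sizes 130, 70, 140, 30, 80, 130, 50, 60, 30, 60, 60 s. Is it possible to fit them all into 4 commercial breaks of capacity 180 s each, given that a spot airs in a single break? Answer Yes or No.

Total = 840 s; ⌈840/180⌉ = 5.
At least 5 commercial breaks are required, but only 4 are allowed.

No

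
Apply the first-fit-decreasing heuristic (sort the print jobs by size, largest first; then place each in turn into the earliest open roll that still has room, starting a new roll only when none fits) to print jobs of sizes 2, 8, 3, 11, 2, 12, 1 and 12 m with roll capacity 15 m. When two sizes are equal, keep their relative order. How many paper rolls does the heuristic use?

Sorted descending: 12, 12, 11, 8, 3, 2, 2, 1.
  12 → roll 1 (new)  [load 12/15]
  12 → roll 2 (new)  [load 12/15]
  11 → roll 3 (new)  [load 11/15]
  8 → roll 4 (new)  [load 8/15]
  3 → roll 1  [load 15/15]
  2 → roll 2  [load 14/15]
  2 → roll 3  [load 13/15]
  1 → roll 2  [load 15/15]
4 paper rolls opened.

4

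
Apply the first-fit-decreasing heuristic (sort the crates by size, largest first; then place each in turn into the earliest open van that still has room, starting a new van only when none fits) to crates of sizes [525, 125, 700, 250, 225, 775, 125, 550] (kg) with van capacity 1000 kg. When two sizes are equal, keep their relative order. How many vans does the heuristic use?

4

Sorted descending: 775, 700, 550, 525, 250, 225, 125, 125.
  775 → van 1 (new)  [load 775/1000]
  700 → van 2 (new)  [load 700/1000]
  550 → van 3 (new)  [load 550/1000]
  525 → van 4 (new)  [load 525/1000]
  250 → van 2  [load 950/1000]
  225 → van 1  [load 1000/1000]
  125 → van 3  [load 675/1000]
  125 → van 3  [load 800/1000]
4 vans opened.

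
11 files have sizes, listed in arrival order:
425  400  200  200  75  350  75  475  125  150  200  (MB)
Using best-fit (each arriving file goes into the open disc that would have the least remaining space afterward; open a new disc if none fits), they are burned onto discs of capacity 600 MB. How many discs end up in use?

5

  425 → disc 1 (new)  [load 425/600]
  400 → disc 2 (new)  [load 400/600]
  200 → disc 2  [load 600/600]
  200 → disc 3 (new)  [load 200/600]
  75 → disc 1  [load 500/600]
  350 → disc 3  [load 550/600]
  75 → disc 1  [load 575/600]
  475 → disc 4 (new)  [load 475/600]
  125 → disc 4  [load 600/600]
  150 → disc 5 (new)  [load 150/600]
  200 → disc 5  [load 350/600]
5 discs opened.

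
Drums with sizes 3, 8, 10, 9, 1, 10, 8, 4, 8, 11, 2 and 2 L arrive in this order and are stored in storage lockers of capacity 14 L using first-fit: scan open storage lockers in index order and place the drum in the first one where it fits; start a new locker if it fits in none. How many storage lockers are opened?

7

  3 → locker 1 (new)  [load 3/14]
  8 → locker 1  [load 11/14]
  10 → locker 2 (new)  [load 10/14]
  9 → locker 3 (new)  [load 9/14]
  1 → locker 1  [load 12/14]
  10 → locker 4 (new)  [load 10/14]
  8 → locker 5 (new)  [load 8/14]
  4 → locker 2  [load 14/14]
  8 → locker 6 (new)  [load 8/14]
  11 → locker 7 (new)  [load 11/14]
  2 → locker 1  [load 14/14]
  2 → locker 3  [load 11/14]
7 storage lockers opened.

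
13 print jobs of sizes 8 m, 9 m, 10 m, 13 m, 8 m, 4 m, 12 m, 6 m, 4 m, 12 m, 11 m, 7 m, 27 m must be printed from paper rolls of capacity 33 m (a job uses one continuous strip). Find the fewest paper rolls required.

4

Total = 27 + 13 + 12 + 12 + 11 + 10 + 9 + 8 + 8 + 7 + 6 + 4 + 4 = 131 m.
Lower bound: ⌈131/33⌉ = 4 paper rolls.
A packing using 4 paper rolls:
  roll 1: 27 + 6 = 33
  roll 2: 13 + 12 + 8 = 33
  roll 3: 12 + 11 + 10 = 33
  roll 4: 9 + 8 + 7 + 4 + 4 = 32
This matches the lower bound, so 4 is optimal.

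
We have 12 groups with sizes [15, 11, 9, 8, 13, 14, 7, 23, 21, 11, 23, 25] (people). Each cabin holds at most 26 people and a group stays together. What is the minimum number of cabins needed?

Total = 25 + 23 + 23 + 21 + 15 + 14 + 13 + 11 + 11 + 9 + 8 + 7 = 180 people.
Lower bound: ⌈180/26⌉ = 7 cabins.
A packing using 8 cabins:
  cabin 1: 25 = 25
  cabin 2: 23 = 23
  cabin 3: 23 = 23
  cabin 4: 21 = 21
  cabin 5: 15 + 11 = 26
  cabin 6: 14 + 11 = 25
  cabin 7: 13 + 9 = 22
  cabin 8: 8 + 7 = 15
No arrangement into 7 cabins stays within capacity, so 8 is optimal.

8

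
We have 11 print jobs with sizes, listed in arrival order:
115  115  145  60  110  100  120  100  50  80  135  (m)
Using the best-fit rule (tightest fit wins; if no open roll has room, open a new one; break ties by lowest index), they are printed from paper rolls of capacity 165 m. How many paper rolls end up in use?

9

  115 → roll 1 (new)  [load 115/165]
  115 → roll 2 (new)  [load 115/165]
  145 → roll 3 (new)  [load 145/165]
  60 → roll 4 (new)  [load 60/165]
  110 → roll 5 (new)  [load 110/165]
  100 → roll 4  [load 160/165]
  120 → roll 6 (new)  [load 120/165]
  100 → roll 7 (new)  [load 100/165]
  50 → roll 1  [load 165/165]
  80 → roll 8 (new)  [load 80/165]
  135 → roll 9 (new)  [load 135/165]
9 paper rolls opened.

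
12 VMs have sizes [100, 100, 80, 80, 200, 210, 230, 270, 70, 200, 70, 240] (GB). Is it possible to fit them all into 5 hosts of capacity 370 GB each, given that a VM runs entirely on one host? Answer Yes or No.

No

Total = 1850 GB; ⌈1850/370⌉ = 5.
6 VMs each exceed half the capacity and cannot share a host, forcing at least 6 hosts.
At least 6 hosts are required, but only 5 are allowed.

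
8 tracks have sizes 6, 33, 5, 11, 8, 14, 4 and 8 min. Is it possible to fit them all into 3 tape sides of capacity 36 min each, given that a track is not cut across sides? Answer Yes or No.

Yes

A valid assignment using 3 tape sides:
  side 1: 33 = 33
  side 2: 14 + 11 + 8 = 33
  side 3: 8 + 6 + 5 + 4 = 23
Every load is within 36 min, so 3 tape sides suffice.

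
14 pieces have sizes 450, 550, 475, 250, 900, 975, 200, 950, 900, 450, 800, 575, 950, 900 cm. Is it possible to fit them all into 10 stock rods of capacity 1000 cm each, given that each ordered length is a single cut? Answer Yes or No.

Yes

A valid assignment using 10 stock rods:
  stock rod 1: 975 = 975
  stock rod 2: 950 = 950
  stock rod 3: 950 = 950
  stock rod 4: 900 = 900
  stock rod 5: 900 = 900
  stock rod 6: 900 = 900
  stock rod 7: 800 + 200 = 1000
  stock rod 8: 575 + 250 = 825
  stock rod 9: 550 + 450 = 1000
  stock rod 10: 475 + 450 = 925
Every load is within 1000 cm, so 10 stock rods suffice.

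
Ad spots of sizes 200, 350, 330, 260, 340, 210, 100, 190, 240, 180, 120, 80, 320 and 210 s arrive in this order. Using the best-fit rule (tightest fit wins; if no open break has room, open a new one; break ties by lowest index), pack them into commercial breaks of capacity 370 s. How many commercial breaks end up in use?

  200 → break 1 (new)  [load 200/370]
  350 → break 2 (new)  [load 350/370]
  330 → break 3 (new)  [load 330/370]
  260 → break 4 (new)  [load 260/370]
  340 → break 5 (new)  [load 340/370]
  210 → break 6 (new)  [load 210/370]
  100 → break 4  [load 360/370]
  190 → break 7 (new)  [load 190/370]
  240 → break 8 (new)  [load 240/370]
  180 → break 7  [load 370/370]
  120 → break 8  [load 360/370]
  80 → break 6  [load 290/370]
  320 → break 9 (new)  [load 320/370]
  210 → break 10 (new)  [load 210/370]
10 commercial breaks opened.

10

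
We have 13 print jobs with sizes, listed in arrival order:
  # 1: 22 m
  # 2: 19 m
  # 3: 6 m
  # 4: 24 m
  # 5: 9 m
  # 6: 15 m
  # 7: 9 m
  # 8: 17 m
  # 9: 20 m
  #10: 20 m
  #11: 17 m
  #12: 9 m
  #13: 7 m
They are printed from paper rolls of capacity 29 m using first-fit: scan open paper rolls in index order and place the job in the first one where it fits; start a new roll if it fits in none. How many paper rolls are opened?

8

  22 → roll 1 (new)  [load 22/29]
  19 → roll 2 (new)  [load 19/29]
  6 → roll 1  [load 28/29]
  24 → roll 3 (new)  [load 24/29]
  9 → roll 2  [load 28/29]
  15 → roll 4 (new)  [load 15/29]
  9 → roll 4  [load 24/29]
  17 → roll 5 (new)  [load 17/29]
  20 → roll 6 (new)  [load 20/29]
  20 → roll 7 (new)  [load 20/29]
  17 → roll 8 (new)  [load 17/29]
  9 → roll 5  [load 26/29]
  7 → roll 6  [load 27/29]
8 paper rolls opened.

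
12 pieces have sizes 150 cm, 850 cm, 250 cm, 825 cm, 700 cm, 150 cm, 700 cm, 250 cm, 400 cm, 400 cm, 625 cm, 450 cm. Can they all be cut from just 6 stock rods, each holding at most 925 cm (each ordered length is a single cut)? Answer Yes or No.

No

Total = 5750 cm; ⌈5750/925⌉ = 7.
At least 7 stock rods are required, but only 6 are allowed.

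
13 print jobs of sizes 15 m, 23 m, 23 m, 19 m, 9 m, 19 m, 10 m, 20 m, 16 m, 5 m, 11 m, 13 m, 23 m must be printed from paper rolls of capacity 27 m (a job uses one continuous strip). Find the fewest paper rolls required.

Total = 23 + 23 + 23 + 20 + 19 + 19 + 16 + 15 + 13 + 11 + 10 + 9 + 5 = 206 m.
Lower bound: ⌈206/27⌉ = 8 paper rolls.
A packing using 9 paper rolls:
  roll 1: 23 = 23
  roll 2: 23 = 23
  roll 3: 23 = 23
  roll 4: 20 + 5 = 25
  roll 5: 19 = 19
  roll 6: 19 = 19
  roll 7: 16 + 11 = 27
  roll 8: 15 + 10 = 25
  roll 9: 13 + 9 = 22
No arrangement into 8 paper rolls stays within capacity, so 9 is optimal.

9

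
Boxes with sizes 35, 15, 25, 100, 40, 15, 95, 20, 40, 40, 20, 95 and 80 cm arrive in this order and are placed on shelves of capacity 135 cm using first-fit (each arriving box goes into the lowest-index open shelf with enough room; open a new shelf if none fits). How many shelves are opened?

  35 → shelf 1 (new)  [load 35/135]
  15 → shelf 1  [load 50/135]
  25 → shelf 1  [load 75/135]
  100 → shelf 2 (new)  [load 100/135]
  40 → shelf 1  [load 115/135]
  15 → shelf 1  [load 130/135]
  95 → shelf 3 (new)  [load 95/135]
  20 → shelf 2  [load 120/135]
  40 → shelf 3  [load 135/135]
  40 → shelf 4 (new)  [load 40/135]
  20 → shelf 4  [load 60/135]
  95 → shelf 5 (new)  [load 95/135]
  80 → shelf 6 (new)  [load 80/135]
6 shelves opened.

6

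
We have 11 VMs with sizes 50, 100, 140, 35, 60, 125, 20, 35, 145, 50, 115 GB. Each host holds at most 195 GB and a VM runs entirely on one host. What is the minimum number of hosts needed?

Total = 145 + 140 + 125 + 115 + 100 + 60 + 50 + 50 + 35 + 35 + 20 = 875 GB.
Lower bound: ⌈875/195⌉ = 5 hosts.
A packing using 5 hosts:
  host 1: 145 + 50 = 195
  host 2: 140 + 50 = 190
  host 3: 125 + 60 = 185
  host 4: 115 + 35 + 35 = 185
  host 5: 100 + 20 = 120
This matches the lower bound, so 5 is optimal.

5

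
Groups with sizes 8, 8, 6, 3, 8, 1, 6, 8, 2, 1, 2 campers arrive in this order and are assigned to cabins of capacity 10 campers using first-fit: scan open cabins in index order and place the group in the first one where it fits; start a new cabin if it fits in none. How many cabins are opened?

6

  8 → cabin 1 (new)  [load 8/10]
  8 → cabin 2 (new)  [load 8/10]
  6 → cabin 3 (new)  [load 6/10]
  3 → cabin 3  [load 9/10]
  8 → cabin 4 (new)  [load 8/10]
  1 → cabin 1  [load 9/10]
  6 → cabin 5 (new)  [load 6/10]
  8 → cabin 6 (new)  [load 8/10]
  2 → cabin 2  [load 10/10]
  1 → cabin 1  [load 10/10]
  2 → cabin 4  [load 10/10]
6 cabins opened.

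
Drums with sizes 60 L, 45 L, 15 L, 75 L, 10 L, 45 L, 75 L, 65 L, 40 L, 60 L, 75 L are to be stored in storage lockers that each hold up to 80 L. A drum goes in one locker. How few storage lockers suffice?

Total = 75 + 75 + 75 + 65 + 60 + 60 + 45 + 45 + 40 + 15 + 10 = 565 L.
Lower bound: ⌈565/80⌉ = 8 storage lockers.
A packing using 9 storage lockers:
  locker 1: 75 = 75
  locker 2: 75 = 75
  locker 3: 75 = 75
  locker 4: 65 + 15 = 80
  locker 5: 60 + 10 = 70
  locker 6: 60 = 60
  locker 7: 45 = 45
  locker 8: 45 = 45
  locker 9: 40 = 40
No arrangement into 8 storage lockers stays within capacity, so 9 is optimal.

9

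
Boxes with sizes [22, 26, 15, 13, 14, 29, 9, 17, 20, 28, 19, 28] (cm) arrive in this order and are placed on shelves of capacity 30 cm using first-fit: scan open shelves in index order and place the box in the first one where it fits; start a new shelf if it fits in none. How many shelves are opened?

10

  22 → shelf 1 (new)  [load 22/30]
  26 → shelf 2 (new)  [load 26/30]
  15 → shelf 3 (new)  [load 15/30]
  13 → shelf 3  [load 28/30]
  14 → shelf 4 (new)  [load 14/30]
  29 → shelf 5 (new)  [load 29/30]
  9 → shelf 4  [load 23/30]
  17 → shelf 6 (new)  [load 17/30]
  20 → shelf 7 (new)  [load 20/30]
  28 → shelf 8 (new)  [load 28/30]
  19 → shelf 9 (new)  [load 19/30]
  28 → shelf 10 (new)  [load 28/30]
10 shelves opened.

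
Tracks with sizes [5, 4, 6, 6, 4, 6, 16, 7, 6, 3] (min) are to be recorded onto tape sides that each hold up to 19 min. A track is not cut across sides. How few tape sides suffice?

Total = 16 + 7 + 6 + 6 + 6 + 6 + 5 + 4 + 4 + 3 = 63 min.
Lower bound: ⌈63/19⌉ = 4 tape sides.
A packing using 4 tape sides:
  side 1: 16 + 3 = 19
  side 2: 7 + 6 + 6 = 19
  side 3: 6 + 6 + 5 = 17
  side 4: 4 + 4 = 8
This matches the lower bound, so 4 is optimal.

4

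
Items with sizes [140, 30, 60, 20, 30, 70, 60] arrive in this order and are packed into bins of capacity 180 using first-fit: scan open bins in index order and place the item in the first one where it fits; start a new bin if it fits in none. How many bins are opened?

3

  140 → bin 1 (new)  [load 140/180]
  30 → bin 1  [load 170/180]
  60 → bin 2 (new)  [load 60/180]
  20 → bin 2  [load 80/180]
  30 → bin 2  [load 110/180]
  70 → bin 2  [load 180/180]
  60 → bin 3 (new)  [load 60/180]
3 bins opened.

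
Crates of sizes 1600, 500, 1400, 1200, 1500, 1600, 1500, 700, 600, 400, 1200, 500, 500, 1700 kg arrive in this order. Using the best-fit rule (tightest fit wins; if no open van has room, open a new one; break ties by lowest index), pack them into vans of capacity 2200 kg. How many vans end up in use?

8

  1600 → van 1 (new)  [load 1600/2200]
  500 → van 1  [load 2100/2200]
  1400 → van 2 (new)  [load 1400/2200]
  1200 → van 3 (new)  [load 1200/2200]
  1500 → van 4 (new)  [load 1500/2200]
  1600 → van 5 (new)  [load 1600/2200]
  1500 → van 6 (new)  [load 1500/2200]
  700 → van 4  [load 2200/2200]
  600 → van 5  [load 2200/2200]
  400 → van 6  [load 1900/2200]
  1200 → van 7 (new)  [load 1200/2200]
  500 → van 2  [load 1900/2200]
  500 → van 3  [load 1700/2200]
  1700 → van 8 (new)  [load 1700/2200]
8 vans opened.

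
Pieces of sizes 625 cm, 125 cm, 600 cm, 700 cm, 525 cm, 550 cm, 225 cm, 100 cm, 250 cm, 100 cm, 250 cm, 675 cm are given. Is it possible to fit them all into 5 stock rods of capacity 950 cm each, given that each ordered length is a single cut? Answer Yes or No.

Total = 4725 cm; ⌈4725/950⌉ = 5.
6 pieces each exceed half the capacity and cannot share a stock rod, forcing at least 6 stock rods.
At least 6 stock rods are required, but only 5 are allowed.

No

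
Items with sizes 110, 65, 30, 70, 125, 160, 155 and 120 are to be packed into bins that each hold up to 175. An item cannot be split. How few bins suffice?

6

Total = 160 + 155 + 125 + 120 + 110 + 70 + 65 + 30 = 835.
Lower bound: ⌈835/175⌉ = 5 bins.
A packing using 6 bins:
  bin 1: 160 = 160
  bin 2: 155 = 155
  bin 3: 125 + 30 = 155
  bin 4: 120 = 120
  bin 5: 110 + 65 = 175
  bin 6: 70 = 70
No arrangement into 5 bins stays within capacity, so 6 is optimal.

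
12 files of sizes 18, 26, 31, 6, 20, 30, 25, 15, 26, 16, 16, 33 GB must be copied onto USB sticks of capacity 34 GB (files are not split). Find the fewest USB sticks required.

Total = 33 + 31 + 30 + 26 + 26 + 25 + 20 + 18 + 16 + 16 + 15 + 6 = 262 GB.
Lower bound: ⌈262/34⌉ = 8 USB sticks.
A packing using 9 USB sticks:
  USB stick 1: 33 = 33
  USB stick 2: 31 = 31
  USB stick 3: 30 = 30
  USB stick 4: 26 + 6 = 32
  USB stick 5: 26 = 26
  USB stick 6: 25 = 25
  USB stick 7: 20 = 20
  USB stick 8: 18 + 16 = 34
  USB stick 9: 16 + 15 = 31
No arrangement into 8 USB sticks stays within capacity, so 9 is optimal.

9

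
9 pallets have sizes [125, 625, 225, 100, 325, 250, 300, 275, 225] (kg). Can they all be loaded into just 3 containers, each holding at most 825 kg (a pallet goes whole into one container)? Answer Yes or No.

Total = 2450 kg; ⌈2450/825⌉ = 3.
The bound of 3 does not rule out 3, but exhaustive search shows no assignment into 3 containers of capacity 825 kg exists — the minimum is 4.

No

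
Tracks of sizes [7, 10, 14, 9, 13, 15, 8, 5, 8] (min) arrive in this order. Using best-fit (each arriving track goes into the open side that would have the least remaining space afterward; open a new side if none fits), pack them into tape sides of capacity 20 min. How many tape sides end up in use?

  7 → side 1 (new)  [load 7/20]
  10 → side 1  [load 17/20]
  14 → side 2 (new)  [load 14/20]
  9 → side 3 (new)  [load 9/20]
  13 → side 4 (new)  [load 13/20]
  15 → side 5 (new)  [load 15/20]
  8 → side 3  [load 17/20]
  5 → side 5  [load 20/20]
  8 → side 6 (new)  [load 8/20]
6 tape sides opened.

6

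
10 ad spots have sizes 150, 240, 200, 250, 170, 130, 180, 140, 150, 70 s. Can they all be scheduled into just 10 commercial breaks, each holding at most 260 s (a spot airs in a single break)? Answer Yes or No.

A valid assignment using 9 commercial breaks:
  break 1: 250 = 250
  break 2: 240 = 240
  break 3: 200 = 200
  break 4: 180 + 70 = 250
  break 5: 170 = 170
  break 6: 150 = 150
  break 7: 150 = 150
  break 8: 140 = 140
  break 9: 130 = 130
That uses only 9 ≤ 10, so 10 commercial breaks are enough.

Yes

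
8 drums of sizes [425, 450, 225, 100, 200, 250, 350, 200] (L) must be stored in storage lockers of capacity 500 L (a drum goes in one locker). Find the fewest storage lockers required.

5

Total = 450 + 425 + 350 + 250 + 225 + 200 + 200 + 100 = 2200 L.
Lower bound: ⌈2200/500⌉ = 5 storage lockers.
A packing using 5 storage lockers:
  locker 1: 450 = 450
  locker 2: 425 = 425
  locker 3: 350 + 100 = 450
  locker 4: 250 + 225 = 475
  locker 5: 200 + 200 = 400
This matches the lower bound, so 5 is optimal.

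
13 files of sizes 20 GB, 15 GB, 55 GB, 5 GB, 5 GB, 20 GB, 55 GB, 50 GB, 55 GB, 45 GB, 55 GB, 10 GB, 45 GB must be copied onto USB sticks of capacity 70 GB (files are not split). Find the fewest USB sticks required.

Total = 55 + 55 + 55 + 55 + 50 + 45 + 45 + 20 + 20 + 15 + 10 + 5 + 5 = 435 GB.
Lower bound: ⌈435/70⌉ = 7 USB sticks.
A packing using 7 USB sticks:
  USB stick 1: 55 + 15 = 70
  USB stick 2: 55 + 10 + 5 = 70
  USB stick 3: 55 + 5 = 60
  USB stick 4: 55 = 55
  USB stick 5: 50 + 20 = 70
  USB stick 6: 45 + 20 = 65
  USB stick 7: 45 = 45
This matches the lower bound, so 7 is optimal.

7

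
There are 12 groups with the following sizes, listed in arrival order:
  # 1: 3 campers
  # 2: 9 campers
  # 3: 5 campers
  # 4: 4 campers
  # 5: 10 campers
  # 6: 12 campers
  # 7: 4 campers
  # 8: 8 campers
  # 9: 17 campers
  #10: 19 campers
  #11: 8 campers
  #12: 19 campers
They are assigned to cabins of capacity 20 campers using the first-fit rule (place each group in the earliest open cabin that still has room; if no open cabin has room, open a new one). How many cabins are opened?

  3 → cabin 1 (new)  [load 3/20]
  9 → cabin 1  [load 12/20]
  5 → cabin 1  [load 17/20]
  4 → cabin 2 (new)  [load 4/20]
  10 → cabin 2  [load 14/20]
  12 → cabin 3 (new)  [load 12/20]
  4 → cabin 2  [load 18/20]
  8 → cabin 3  [load 20/20]
  17 → cabin 4 (new)  [load 17/20]
  19 → cabin 5 (new)  [load 19/20]
  8 → cabin 6 (new)  [load 8/20]
  19 → cabin 7 (new)  [load 19/20]
7 cabins opened.

7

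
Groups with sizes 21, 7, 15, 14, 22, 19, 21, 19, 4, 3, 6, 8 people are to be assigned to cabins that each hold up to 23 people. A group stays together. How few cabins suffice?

8

Total = 22 + 21 + 21 + 19 + 19 + 15 + 14 + 8 + 7 + 6 + 4 + 3 = 159 people.
Lower bound: ⌈159/23⌉ = 7 cabins.
A packing using 8 cabins:
  cabin 1: 22 = 22
  cabin 2: 21 = 21
  cabin 3: 21 = 21
  cabin 4: 19 + 4 = 23
  cabin 5: 19 + 3 = 22
  cabin 6: 15 + 8 = 23
  cabin 7: 14 + 7 = 21
  cabin 8: 6 = 6
No arrangement into 7 cabins stays within capacity, so 8 is optimal.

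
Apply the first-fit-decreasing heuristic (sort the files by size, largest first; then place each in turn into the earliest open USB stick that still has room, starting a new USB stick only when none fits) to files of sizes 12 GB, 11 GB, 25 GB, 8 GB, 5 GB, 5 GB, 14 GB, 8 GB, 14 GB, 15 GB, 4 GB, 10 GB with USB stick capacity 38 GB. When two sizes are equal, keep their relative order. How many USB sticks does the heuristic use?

4

Sorted descending: 25, 15, 14, 14, 12, 11, 10, 8, 8, 5, 5, 4.
  25 → USB stick 1 (new)  [load 25/38]
  15 → USB stick 2 (new)  [load 15/38]
  14 → USB stick 2  [load 29/38]
  14 → USB stick 3 (new)  [load 14/38]
  12 → USB stick 1  [load 37/38]
  11 → USB stick 3  [load 25/38]
  10 → USB stick 3  [load 35/38]
  8 → USB stick 2  [load 37/38]
  8 → USB stick 4 (new)  [load 8/38]
  5 → USB stick 4  [load 13/38]
  5 → USB stick 4  [load 18/38]
  4 → USB stick 4  [load 22/38]
4 USB sticks opened.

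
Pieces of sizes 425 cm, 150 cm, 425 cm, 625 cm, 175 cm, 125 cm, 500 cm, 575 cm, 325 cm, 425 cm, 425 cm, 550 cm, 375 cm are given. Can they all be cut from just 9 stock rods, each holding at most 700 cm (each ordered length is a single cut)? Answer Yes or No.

A valid assignment using 9 stock rods:
  stock rod 1: 625 = 625
  stock rod 2: 575 + 125 = 700
  stock rod 3: 550 + 150 = 700
  stock rod 4: 500 + 175 = 675
  stock rod 5: 425 = 425
  stock rod 6: 425 = 425
  stock rod 7: 425 = 425
  stock rod 8: 425 = 425
  stock rod 9: 375 + 325 = 700
Every load is within 700 cm, so 9 stock rods suffice.

Yes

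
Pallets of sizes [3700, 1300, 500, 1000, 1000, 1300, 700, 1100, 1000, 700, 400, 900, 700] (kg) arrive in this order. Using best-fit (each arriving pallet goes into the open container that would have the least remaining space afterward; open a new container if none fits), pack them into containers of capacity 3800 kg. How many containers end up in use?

4

  3700 → container 1 (new)  [load 3700/3800]
  1300 → container 2 (new)  [load 1300/3800]
  500 → container 2  [load 1800/3800]
  1000 → container 2  [load 2800/3800]
  1000 → container 2  [load 3800/3800]
  1300 → container 3 (new)  [load 1300/3800]
  700 → container 3  [load 2000/3800]
  1100 → container 3  [load 3100/3800]
  1000 → container 4 (new)  [load 1000/3800]
  700 → container 3  [load 3800/3800]
  400 → container 4  [load 1400/3800]
  900 → container 4  [load 2300/3800]
  700 → container 4  [load 3000/3800]
4 containers opened.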